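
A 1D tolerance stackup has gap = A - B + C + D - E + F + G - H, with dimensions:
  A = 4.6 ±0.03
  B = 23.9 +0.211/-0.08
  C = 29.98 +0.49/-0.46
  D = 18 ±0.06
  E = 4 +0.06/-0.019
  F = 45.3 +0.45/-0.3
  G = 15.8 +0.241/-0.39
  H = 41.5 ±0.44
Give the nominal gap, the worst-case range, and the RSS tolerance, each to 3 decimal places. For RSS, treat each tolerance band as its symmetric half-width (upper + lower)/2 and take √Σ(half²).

nominal=44.280 wc=[42.329,46.090] rss=0.829

Stack each dimension's contribution:
  +A: nom +4.600 → Σnom=4.600; wc +0.030/-0.030 → slack +0.030/-0.030; half-tol=0.030, Σhalf²=0.000900
  -B: nom -23.900 → Σnom=-19.300; wc +0.080/-0.211 → slack +0.110/-0.241; half-tol=0.145, Σhalf²=0.022070
  +C: nom +29.980 → Σnom=10.680; wc +0.490/-0.460 → slack +0.600/-0.701; half-tol=0.475, Σhalf²=0.247695
  +D: nom +18.000 → Σnom=28.680; wc +0.060/-0.060 → slack +0.660/-0.761; half-tol=0.060, Σhalf²=0.251295
  -E: nom -4.000 → Σnom=24.680; wc +0.019/-0.060 → slack +0.679/-0.821; half-tol=0.040, Σhalf²=0.252855
  +F: nom +45.300 → Σnom=69.980; wc +0.450/-0.300 → slack +1.129/-1.121; half-tol=0.375, Σhalf²=0.393480
  +G: nom +15.800 → Σnom=85.780; wc +0.241/-0.390 → slack +1.370/-1.511; half-tol=0.316, Σhalf²=0.493021
  -H: nom -41.500 → Σnom=44.280; wc +0.440/-0.440 → slack +1.810/-1.951; half-tol=0.440, Σhalf²=0.686621
Nominal = 44.280. Worst-case = [44.280 - 1.951, 44.280 + 1.810] = [42.329, 46.090]. RSS = √0.686621 = 0.829.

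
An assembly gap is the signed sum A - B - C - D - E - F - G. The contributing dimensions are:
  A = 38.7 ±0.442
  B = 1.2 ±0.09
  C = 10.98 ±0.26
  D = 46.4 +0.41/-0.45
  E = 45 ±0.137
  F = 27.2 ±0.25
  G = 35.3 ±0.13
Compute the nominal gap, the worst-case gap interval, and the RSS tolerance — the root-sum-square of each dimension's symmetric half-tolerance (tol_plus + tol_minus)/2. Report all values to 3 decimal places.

nominal=-127.380 wc=[-129.099,-125.621] rss=0.744

Stack each dimension's contribution:
  +A: nom +38.700 → Σnom=38.700; wc +0.442/-0.442 → slack +0.442/-0.442; half-tol=0.442, Σhalf²=0.195364
  -B: nom -1.200 → Σnom=37.500; wc +0.090/-0.090 → slack +0.532/-0.532; half-tol=0.090, Σhalf²=0.203464
  -C: nom -10.980 → Σnom=26.520; wc +0.260/-0.260 → slack +0.792/-0.792; half-tol=0.260, Σhalf²=0.271064
  -D: nom -46.400 → Σnom=-19.880; wc +0.450/-0.410 → slack +1.242/-1.202; half-tol=0.430, Σhalf²=0.455964
  -E: nom -45.000 → Σnom=-64.880; wc +0.137/-0.137 → slack +1.379/-1.339; half-tol=0.137, Σhalf²=0.474733
  -F: nom -27.200 → Σnom=-92.080; wc +0.250/-0.250 → slack +1.629/-1.589; half-tol=0.250, Σhalf²=0.537233
  -G: nom -35.300 → Σnom=-127.380; wc +0.130/-0.130 → slack +1.759/-1.719; half-tol=0.130, Σhalf²=0.554133
Nominal = -127.380. Worst-case = [-127.380 - 1.719, -127.380 + 1.759] = [-129.099, -125.621]. RSS = √0.554133 = 0.744.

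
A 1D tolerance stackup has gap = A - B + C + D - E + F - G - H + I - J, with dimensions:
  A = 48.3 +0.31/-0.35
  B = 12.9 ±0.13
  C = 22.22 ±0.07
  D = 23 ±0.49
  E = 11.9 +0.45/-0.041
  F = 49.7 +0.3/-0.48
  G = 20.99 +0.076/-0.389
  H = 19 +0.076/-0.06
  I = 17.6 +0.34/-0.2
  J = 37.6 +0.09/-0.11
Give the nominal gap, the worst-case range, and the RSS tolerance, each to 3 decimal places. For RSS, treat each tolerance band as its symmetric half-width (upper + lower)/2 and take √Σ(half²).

Stack each dimension's contribution:
  +A: nom +48.300 → Σnom=48.300; wc +0.310/-0.350 → slack +0.310/-0.350; half-tol=0.330, Σhalf²=0.108900
  -B: nom -12.900 → Σnom=35.400; wc +0.130/-0.130 → slack +0.440/-0.480; half-tol=0.130, Σhalf²=0.125800
  +C: nom +22.220 → Σnom=57.620; wc +0.070/-0.070 → slack +0.510/-0.550; half-tol=0.070, Σhalf²=0.130700
  +D: nom +23.000 → Σnom=80.620; wc +0.490/-0.490 → slack +1.000/-1.040; half-tol=0.490, Σhalf²=0.370800
  -E: nom -11.900 → Σnom=68.720; wc +0.041/-0.450 → slack +1.041/-1.490; half-tol=0.245, Σhalf²=0.431070
  +F: nom +49.700 → Σnom=118.420; wc +0.300/-0.480 → slack +1.341/-1.970; half-tol=0.390, Σhalf²=0.583170
  -G: nom -20.990 → Σnom=97.430; wc +0.389/-0.076 → slack +1.730/-2.046; half-tol=0.233, Σhalf²=0.637226
  -H: nom -19.000 → Σnom=78.430; wc +0.060/-0.076 → slack +1.790/-2.122; half-tol=0.068, Σhalf²=0.641850
  +I: nom +17.600 → Σnom=96.030; wc +0.340/-0.200 → slack +2.130/-2.322; half-tol=0.270, Σhalf²=0.714750
  -J: nom -37.600 → Σnom=58.430; wc +0.110/-0.090 → slack +2.240/-2.412; half-tol=0.100, Σhalf²=0.724750
Nominal = 58.430. Worst-case = [58.430 - 2.412, 58.430 + 2.240] = [56.018, 60.670]. RSS = √0.724750 = 0.851.

nominal=58.430 wc=[56.018,60.670] rss=0.851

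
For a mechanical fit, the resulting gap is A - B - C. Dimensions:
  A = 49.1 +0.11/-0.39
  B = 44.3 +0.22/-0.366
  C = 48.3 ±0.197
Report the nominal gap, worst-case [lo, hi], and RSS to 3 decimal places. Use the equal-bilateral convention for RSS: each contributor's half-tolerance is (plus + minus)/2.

nominal=-43.500 wc=[-44.307,-42.827] rss=0.433

Stack each dimension's contribution:
  +A: nom +49.100 → Σnom=49.100; wc +0.110/-0.390 → slack +0.110/-0.390; half-tol=0.250, Σhalf²=0.062500
  -B: nom -44.300 → Σnom=4.800; wc +0.366/-0.220 → slack +0.476/-0.610; half-tol=0.293, Σhalf²=0.148349
  -C: nom -48.300 → Σnom=-43.500; wc +0.197/-0.197 → slack +0.673/-0.807; half-tol=0.197, Σhalf²=0.187158
Nominal = -43.500. Worst-case = [-43.500 - 0.807, -43.500 + 0.673] = [-44.307, -42.827]. RSS = √0.187158 = 0.433.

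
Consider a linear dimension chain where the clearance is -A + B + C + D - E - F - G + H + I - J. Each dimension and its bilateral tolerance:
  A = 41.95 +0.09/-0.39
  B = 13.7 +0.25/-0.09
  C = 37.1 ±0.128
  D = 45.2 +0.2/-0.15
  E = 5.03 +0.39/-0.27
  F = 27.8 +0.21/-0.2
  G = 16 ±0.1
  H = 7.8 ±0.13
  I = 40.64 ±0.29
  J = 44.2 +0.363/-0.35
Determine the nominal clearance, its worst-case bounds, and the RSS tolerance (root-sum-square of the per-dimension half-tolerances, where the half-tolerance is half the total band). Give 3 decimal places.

nominal=9.460 wc=[7.519,11.768] rss=0.723

Stack each dimension's contribution:
  -A: nom -41.950 → Σnom=-41.950; wc +0.390/-0.090 → slack +0.390/-0.090; half-tol=0.240, Σhalf²=0.057600
  +B: nom +13.700 → Σnom=-28.250; wc +0.250/-0.090 → slack +0.640/-0.180; half-tol=0.170, Σhalf²=0.086500
  +C: nom +37.100 → Σnom=8.850; wc +0.128/-0.128 → slack +0.768/-0.308; half-tol=0.128, Σhalf²=0.102884
  +D: nom +45.200 → Σnom=54.050; wc +0.200/-0.150 → slack +0.968/-0.458; half-tol=0.175, Σhalf²=0.133509
  -E: nom -5.030 → Σnom=49.020; wc +0.270/-0.390 → slack +1.238/-0.848; half-tol=0.330, Σhalf²=0.242409
  -F: nom -27.800 → Σnom=21.220; wc +0.200/-0.210 → slack +1.438/-1.058; half-tol=0.205, Σhalf²=0.284434
  -G: nom -16.000 → Σnom=5.220; wc +0.100/-0.100 → slack +1.538/-1.158; half-tol=0.100, Σhalf²=0.294434
  +H: nom +7.800 → Σnom=13.020; wc +0.130/-0.130 → slack +1.668/-1.288; half-tol=0.130, Σhalf²=0.311334
  +I: nom +40.640 → Σnom=53.660; wc +0.290/-0.290 → slack +1.958/-1.578; half-tol=0.290, Σhalf²=0.395434
  -J: nom -44.200 → Σnom=9.460; wc +0.350/-0.363 → slack +2.308/-1.941; half-tol=0.356, Σhalf²=0.522526
Nominal = 9.460. Worst-case = [9.460 - 1.941, 9.460 + 2.308] = [7.519, 11.768]. RSS = √0.522526 = 0.723.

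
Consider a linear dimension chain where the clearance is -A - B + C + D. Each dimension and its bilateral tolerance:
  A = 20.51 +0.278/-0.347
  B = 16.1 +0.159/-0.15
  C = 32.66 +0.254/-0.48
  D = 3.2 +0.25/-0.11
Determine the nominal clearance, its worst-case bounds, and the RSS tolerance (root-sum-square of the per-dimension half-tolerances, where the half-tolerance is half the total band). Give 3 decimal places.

Stack each dimension's contribution:
  -A: nom -20.510 → Σnom=-20.510; wc +0.347/-0.278 → slack +0.347/-0.278; half-tol=0.312, Σhalf²=0.097656
  -B: nom -16.100 → Σnom=-36.610; wc +0.150/-0.159 → slack +0.497/-0.437; half-tol=0.154, Σhalf²=0.121526
  +C: nom +32.660 → Σnom=-3.950; wc +0.254/-0.480 → slack +0.751/-0.917; half-tol=0.367, Σhalf²=0.256215
  +D: nom +3.200 → Σnom=-0.750; wc +0.250/-0.110 → slack +1.001/-1.027; half-tol=0.180, Σhalf²=0.288615
Nominal = -0.750. Worst-case = [-0.750 - 1.027, -0.750 + 1.001] = [-1.777, 0.251]. RSS = √0.288615 = 0.537.

nominal=-0.750 wc=[-1.777,0.251] rss=0.537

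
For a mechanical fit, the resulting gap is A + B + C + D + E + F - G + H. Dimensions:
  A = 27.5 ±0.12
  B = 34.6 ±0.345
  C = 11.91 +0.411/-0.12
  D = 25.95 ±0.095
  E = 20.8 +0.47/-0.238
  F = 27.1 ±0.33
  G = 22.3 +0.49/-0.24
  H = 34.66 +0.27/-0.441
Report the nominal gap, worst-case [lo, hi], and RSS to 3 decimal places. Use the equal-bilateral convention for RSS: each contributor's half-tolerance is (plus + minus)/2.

nominal=160.220 wc=[158.041,162.501] rss=0.841

Stack each dimension's contribution:
  +A: nom +27.500 → Σnom=27.500; wc +0.120/-0.120 → slack +0.120/-0.120; half-tol=0.120, Σhalf²=0.014400
  +B: nom +34.600 → Σnom=62.100; wc +0.345/-0.345 → slack +0.465/-0.465; half-tol=0.345, Σhalf²=0.133425
  +C: nom +11.910 → Σnom=74.010; wc +0.411/-0.120 → slack +0.876/-0.585; half-tol=0.265, Σhalf²=0.203915
  +D: nom +25.950 → Σnom=99.960; wc +0.095/-0.095 → slack +0.971/-0.680; half-tol=0.095, Σhalf²=0.212940
  +E: nom +20.800 → Σnom=120.760; wc +0.470/-0.238 → slack +1.441/-0.918; half-tol=0.354, Σhalf²=0.338256
  +F: nom +27.100 → Σnom=147.860; wc +0.330/-0.330 → slack +1.771/-1.248; half-tol=0.330, Σhalf²=0.447156
  -G: nom -22.300 → Σnom=125.560; wc +0.240/-0.490 → slack +2.011/-1.738; half-tol=0.365, Σhalf²=0.580381
  +H: nom +34.660 → Σnom=160.220; wc +0.270/-0.441 → slack +2.281/-2.179; half-tol=0.356, Σhalf²=0.706761
Nominal = 160.220. Worst-case = [160.220 - 2.179, 160.220 + 2.281] = [158.041, 162.501]. RSS = √0.706761 = 0.841.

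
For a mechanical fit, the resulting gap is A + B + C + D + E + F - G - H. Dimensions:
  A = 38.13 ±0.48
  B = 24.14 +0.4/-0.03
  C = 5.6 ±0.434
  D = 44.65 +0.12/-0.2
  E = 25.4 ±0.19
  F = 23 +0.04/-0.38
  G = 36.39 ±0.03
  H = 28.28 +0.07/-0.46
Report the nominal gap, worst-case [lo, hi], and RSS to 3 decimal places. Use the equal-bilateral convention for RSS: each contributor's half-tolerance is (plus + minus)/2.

Stack each dimension's contribution:
  +A: nom +38.130 → Σnom=38.130; wc +0.480/-0.480 → slack +0.480/-0.480; half-tol=0.480, Σhalf²=0.230400
  +B: nom +24.140 → Σnom=62.270; wc +0.400/-0.030 → slack +0.880/-0.510; half-tol=0.215, Σhalf²=0.276625
  +C: nom +5.600 → Σnom=67.870; wc +0.434/-0.434 → slack +1.314/-0.944; half-tol=0.434, Σhalf²=0.464981
  +D: nom +44.650 → Σnom=112.520; wc +0.120/-0.200 → slack +1.434/-1.144; half-tol=0.160, Σhalf²=0.490581
  +E: nom +25.400 → Σnom=137.920; wc +0.190/-0.190 → slack +1.624/-1.334; half-tol=0.190, Σhalf²=0.526681
  +F: nom +23.000 → Σnom=160.920; wc +0.040/-0.380 → slack +1.664/-1.714; half-tol=0.210, Σhalf²=0.570781
  -G: nom -36.390 → Σnom=124.530; wc +0.030/-0.030 → slack +1.694/-1.744; half-tol=0.030, Σhalf²=0.571681
  -H: nom -28.280 → Σnom=96.250; wc +0.460/-0.070 → slack +2.154/-1.814; half-tol=0.265, Σhalf²=0.641906
Nominal = 96.250. Worst-case = [96.250 - 1.814, 96.250 + 2.154] = [94.436, 98.404]. RSS = √0.641906 = 0.801.

nominal=96.250 wc=[94.436,98.404] rss=0.801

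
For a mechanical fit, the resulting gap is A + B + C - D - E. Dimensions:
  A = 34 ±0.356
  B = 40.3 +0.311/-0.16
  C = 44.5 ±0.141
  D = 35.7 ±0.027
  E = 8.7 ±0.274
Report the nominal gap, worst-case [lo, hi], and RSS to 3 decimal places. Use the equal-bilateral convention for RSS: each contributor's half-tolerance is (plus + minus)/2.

Stack each dimension's contribution:
  +A: nom +34.000 → Σnom=34.000; wc +0.356/-0.356 → slack +0.356/-0.356; half-tol=0.356, Σhalf²=0.126736
  +B: nom +40.300 → Σnom=74.300; wc +0.311/-0.160 → slack +0.667/-0.516; half-tol=0.235, Σhalf²=0.182196
  +C: nom +44.500 → Σnom=118.800; wc +0.141/-0.141 → slack +0.808/-0.657; half-tol=0.141, Σhalf²=0.202077
  -D: nom -35.700 → Σnom=83.100; wc +0.027/-0.027 → slack +0.835/-0.684; half-tol=0.027, Σhalf²=0.202806
  -E: nom -8.700 → Σnom=74.400; wc +0.274/-0.274 → slack +1.109/-0.958; half-tol=0.274, Σhalf²=0.277882
Nominal = 74.400. Worst-case = [74.400 - 0.958, 74.400 + 1.109] = [73.442, 75.509]. RSS = √0.277882 = 0.527.

nominal=74.400 wc=[73.442,75.509] rss=0.527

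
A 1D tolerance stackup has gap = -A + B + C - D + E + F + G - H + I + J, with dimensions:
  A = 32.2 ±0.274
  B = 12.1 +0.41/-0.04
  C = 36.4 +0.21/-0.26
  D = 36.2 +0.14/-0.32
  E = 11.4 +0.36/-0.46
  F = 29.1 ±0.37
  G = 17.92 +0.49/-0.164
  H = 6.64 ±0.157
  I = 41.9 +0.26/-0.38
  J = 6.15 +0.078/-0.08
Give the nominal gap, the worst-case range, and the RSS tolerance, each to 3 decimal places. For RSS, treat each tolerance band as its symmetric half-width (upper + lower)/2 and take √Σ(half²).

nominal=79.930 wc=[77.605,82.859] rss=0.883

Stack each dimension's contribution:
  -A: nom -32.200 → Σnom=-32.200; wc +0.274/-0.274 → slack +0.274/-0.274; half-tol=0.274, Σhalf²=0.075076
  +B: nom +12.100 → Σnom=-20.100; wc +0.410/-0.040 → slack +0.684/-0.314; half-tol=0.225, Σhalf²=0.125701
  +C: nom +36.400 → Σnom=16.300; wc +0.210/-0.260 → slack +0.894/-0.574; half-tol=0.235, Σhalf²=0.180926
  -D: nom -36.200 → Σnom=-19.900; wc +0.320/-0.140 → slack +1.214/-0.714; half-tol=0.230, Σhalf²=0.233826
  +E: nom +11.400 → Σnom=-8.500; wc +0.360/-0.460 → slack +1.574/-1.174; half-tol=0.410, Σhalf²=0.401926
  +F: nom +29.100 → Σnom=20.600; wc +0.370/-0.370 → slack +1.944/-1.544; half-tol=0.370, Σhalf²=0.538826
  +G: nom +17.920 → Σnom=38.520; wc +0.490/-0.164 → slack +2.434/-1.708; half-tol=0.327, Σhalf²=0.645755
  -H: nom -6.640 → Σnom=31.880; wc +0.157/-0.157 → slack +2.591/-1.865; half-tol=0.157, Σhalf²=0.670404
  +I: nom +41.900 → Σnom=73.780; wc +0.260/-0.380 → slack +2.851/-2.245; half-tol=0.320, Σhalf²=0.772804
  +J: nom +6.150 → Σnom=79.930; wc +0.078/-0.080 → slack +2.929/-2.325; half-tol=0.079, Σhalf²=0.779045
Nominal = 79.930. Worst-case = [79.930 - 2.325, 79.930 + 2.929] = [77.605, 82.859]. RSS = √0.779045 = 0.883.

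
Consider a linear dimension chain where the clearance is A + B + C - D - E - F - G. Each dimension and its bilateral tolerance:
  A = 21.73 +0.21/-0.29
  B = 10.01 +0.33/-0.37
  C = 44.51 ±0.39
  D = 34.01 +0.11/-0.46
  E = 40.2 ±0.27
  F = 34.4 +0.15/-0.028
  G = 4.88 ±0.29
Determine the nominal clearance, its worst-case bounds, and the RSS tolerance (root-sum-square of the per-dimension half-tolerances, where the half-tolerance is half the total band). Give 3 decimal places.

nominal=-37.240 wc=[-39.110,-35.262] rss=0.764

Stack each dimension's contribution:
  +A: nom +21.730 → Σnom=21.730; wc +0.210/-0.290 → slack +0.210/-0.290; half-tol=0.250, Σhalf²=0.062500
  +B: nom +10.010 → Σnom=31.740; wc +0.330/-0.370 → slack +0.540/-0.660; half-tol=0.350, Σhalf²=0.185000
  +C: nom +44.510 → Σnom=76.250; wc +0.390/-0.390 → slack +0.930/-1.050; half-tol=0.390, Σhalf²=0.337100
  -D: nom -34.010 → Σnom=42.240; wc +0.460/-0.110 → slack +1.390/-1.160; half-tol=0.285, Σhalf²=0.418325
  -E: nom -40.200 → Σnom=2.040; wc +0.270/-0.270 → slack +1.660/-1.430; half-tol=0.270, Σhalf²=0.491225
  -F: nom -34.400 → Σnom=-32.360; wc +0.028/-0.150 → slack +1.688/-1.580; half-tol=0.089, Σhalf²=0.499146
  -G: nom -4.880 → Σnom=-37.240; wc +0.290/-0.290 → slack +1.978/-1.870; half-tol=0.290, Σhalf²=0.583246
Nominal = -37.240. Worst-case = [-37.240 - 1.870, -37.240 + 1.978] = [-39.110, -35.262]. RSS = √0.583246 = 0.764.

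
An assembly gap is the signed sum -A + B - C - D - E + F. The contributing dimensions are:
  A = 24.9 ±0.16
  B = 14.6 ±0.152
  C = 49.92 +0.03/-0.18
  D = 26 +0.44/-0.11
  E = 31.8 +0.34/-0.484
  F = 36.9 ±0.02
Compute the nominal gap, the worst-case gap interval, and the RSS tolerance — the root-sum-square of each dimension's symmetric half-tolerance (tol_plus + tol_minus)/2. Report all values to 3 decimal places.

Stack each dimension's contribution:
  -A: nom -24.900 → Σnom=-24.900; wc +0.160/-0.160 → slack +0.160/-0.160; half-tol=0.160, Σhalf²=0.025600
  +B: nom +14.600 → Σnom=-10.300; wc +0.152/-0.152 → slack +0.312/-0.312; half-tol=0.152, Σhalf²=0.048704
  -C: nom -49.920 → Σnom=-60.220; wc +0.180/-0.030 → slack +0.492/-0.342; half-tol=0.105, Σhalf²=0.059729
  -D: nom -26.000 → Σnom=-86.220; wc +0.110/-0.440 → slack +0.602/-0.782; half-tol=0.275, Σhalf²=0.135354
  -E: nom -31.800 → Σnom=-118.020; wc +0.484/-0.340 → slack +1.086/-1.122; half-tol=0.412, Σhalf²=0.305098
  +F: nom +36.900 → Σnom=-81.120; wc +0.020/-0.020 → slack +1.106/-1.142; half-tol=0.020, Σhalf²=0.305498
Nominal = -81.120. Worst-case = [-81.120 - 1.142, -81.120 + 1.106] = [-82.262, -80.014]. RSS = √0.305498 = 0.553.

nominal=-81.120 wc=[-82.262,-80.014] rss=0.553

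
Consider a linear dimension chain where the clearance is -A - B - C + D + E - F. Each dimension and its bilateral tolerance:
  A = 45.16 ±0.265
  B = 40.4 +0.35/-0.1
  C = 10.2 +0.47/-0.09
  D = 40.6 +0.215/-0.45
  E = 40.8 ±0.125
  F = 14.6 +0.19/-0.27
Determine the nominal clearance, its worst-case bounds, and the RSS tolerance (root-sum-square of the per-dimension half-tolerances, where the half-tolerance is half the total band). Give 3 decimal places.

nominal=-28.960 wc=[-30.810,-27.895] rss=0.615

Stack each dimension's contribution:
  -A: nom -45.160 → Σnom=-45.160; wc +0.265/-0.265 → slack +0.265/-0.265; half-tol=0.265, Σhalf²=0.070225
  -B: nom -40.400 → Σnom=-85.560; wc +0.100/-0.350 → slack +0.365/-0.615; half-tol=0.225, Σhalf²=0.120850
  -C: nom -10.200 → Σnom=-95.760; wc +0.090/-0.470 → slack +0.455/-1.085; half-tol=0.280, Σhalf²=0.199250
  +D: nom +40.600 → Σnom=-55.160; wc +0.215/-0.450 → slack +0.670/-1.535; half-tol=0.333, Σhalf²=0.309806
  +E: nom +40.800 → Σnom=-14.360; wc +0.125/-0.125 → slack +0.795/-1.660; half-tol=0.125, Σhalf²=0.325431
  -F: nom -14.600 → Σnom=-28.960; wc +0.270/-0.190 → slack +1.065/-1.850; half-tol=0.230, Σhalf²=0.378331
Nominal = -28.960. Worst-case = [-28.960 - 1.850, -28.960 + 1.065] = [-30.810, -27.895]. RSS = √0.378331 = 0.615.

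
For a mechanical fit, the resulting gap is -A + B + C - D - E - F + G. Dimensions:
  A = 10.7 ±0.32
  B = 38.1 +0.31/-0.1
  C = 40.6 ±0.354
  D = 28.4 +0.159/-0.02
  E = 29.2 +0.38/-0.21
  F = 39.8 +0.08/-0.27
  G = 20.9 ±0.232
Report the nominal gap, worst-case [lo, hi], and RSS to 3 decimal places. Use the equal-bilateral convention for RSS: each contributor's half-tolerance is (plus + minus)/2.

nominal=-8.500 wc=[-10.125,-6.784] rss=0.670

Stack each dimension's contribution:
  -A: nom -10.700 → Σnom=-10.700; wc +0.320/-0.320 → slack +0.320/-0.320; half-tol=0.320, Σhalf²=0.102400
  +B: nom +38.100 → Σnom=27.400; wc +0.310/-0.100 → slack +0.630/-0.420; half-tol=0.205, Σhalf²=0.144425
  +C: nom +40.600 → Σnom=68.000; wc +0.354/-0.354 → slack +0.984/-0.774; half-tol=0.354, Σhalf²=0.269741
  -D: nom -28.400 → Σnom=39.600; wc +0.020/-0.159 → slack +1.004/-0.933; half-tol=0.089, Σhalf²=0.277751
  -E: nom -29.200 → Σnom=10.400; wc +0.210/-0.380 → slack +1.214/-1.313; half-tol=0.295, Σhalf²=0.364776
  -F: nom -39.800 → Σnom=-29.400; wc +0.270/-0.080 → slack +1.484/-1.393; half-tol=0.175, Σhalf²=0.395401
  +G: nom +20.900 → Σnom=-8.500; wc +0.232/-0.232 → slack +1.716/-1.625; half-tol=0.232, Σhalf²=0.449225
Nominal = -8.500. Worst-case = [-8.500 - 1.625, -8.500 + 1.716] = [-10.125, -6.784]. RSS = √0.449225 = 0.670.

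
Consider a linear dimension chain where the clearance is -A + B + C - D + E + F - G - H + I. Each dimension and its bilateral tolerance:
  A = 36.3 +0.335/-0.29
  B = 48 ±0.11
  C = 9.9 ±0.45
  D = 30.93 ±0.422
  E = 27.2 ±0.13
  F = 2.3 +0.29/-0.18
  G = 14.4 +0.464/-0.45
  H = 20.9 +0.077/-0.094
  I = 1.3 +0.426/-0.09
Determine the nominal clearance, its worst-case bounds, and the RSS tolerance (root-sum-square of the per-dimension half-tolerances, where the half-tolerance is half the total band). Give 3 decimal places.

Stack each dimension's contribution:
  -A: nom -36.300 → Σnom=-36.300; wc +0.290/-0.335 → slack +0.290/-0.335; half-tol=0.312, Σhalf²=0.097656
  +B: nom +48.000 → Σnom=11.700; wc +0.110/-0.110 → slack +0.400/-0.445; half-tol=0.110, Σhalf²=0.109756
  +C: nom +9.900 → Σnom=21.600; wc +0.450/-0.450 → slack +0.850/-0.895; half-tol=0.450, Σhalf²=0.312256
  -D: nom -30.930 → Σnom=-9.330; wc +0.422/-0.422 → slack +1.272/-1.317; half-tol=0.422, Σhalf²=0.490340
  +E: nom +27.200 → Σnom=17.870; wc +0.130/-0.130 → slack +1.402/-1.447; half-tol=0.130, Σhalf²=0.507240
  +F: nom +2.300 → Σnom=20.170; wc +0.290/-0.180 → slack +1.692/-1.627; half-tol=0.235, Σhalf²=0.562465
  -G: nom -14.400 → Σnom=5.770; wc +0.450/-0.464 → slack +2.142/-2.091; half-tol=0.457, Σhalf²=0.771314
  -H: nom -20.900 → Σnom=-15.130; wc +0.094/-0.077 → slack +2.236/-2.168; half-tol=0.085, Σhalf²=0.778625
  +I: nom +1.300 → Σnom=-13.830; wc +0.426/-0.090 → slack +2.662/-2.258; half-tol=0.258, Σhalf²=0.845189
Nominal = -13.830. Worst-case = [-13.830 - 2.258, -13.830 + 2.662] = [-16.088, -11.168]. RSS = √0.845189 = 0.919.

nominal=-13.830 wc=[-16.088,-11.168] rss=0.919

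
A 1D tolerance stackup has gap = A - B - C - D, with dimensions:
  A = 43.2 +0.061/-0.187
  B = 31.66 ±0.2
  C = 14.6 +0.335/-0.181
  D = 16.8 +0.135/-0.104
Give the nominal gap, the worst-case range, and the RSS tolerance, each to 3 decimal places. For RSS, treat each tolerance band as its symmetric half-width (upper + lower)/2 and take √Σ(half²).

nominal=-19.860 wc=[-20.717,-19.314] rss=0.369

Stack each dimension's contribution:
  +A: nom +43.200 → Σnom=43.200; wc +0.061/-0.187 → slack +0.061/-0.187; half-tol=0.124, Σhalf²=0.015376
  -B: nom -31.660 → Σnom=11.540; wc +0.200/-0.200 → slack +0.261/-0.387; half-tol=0.200, Σhalf²=0.055376
  -C: nom -14.600 → Σnom=-3.060; wc +0.181/-0.335 → slack +0.442/-0.722; half-tol=0.258, Σhalf²=0.121940
  -D: nom -16.800 → Σnom=-19.860; wc +0.104/-0.135 → slack +0.546/-0.857; half-tol=0.119, Σhalf²=0.136220
Nominal = -19.860. Worst-case = [-19.860 - 0.857, -19.860 + 0.546] = [-20.717, -19.314]. RSS = √0.136220 = 0.369.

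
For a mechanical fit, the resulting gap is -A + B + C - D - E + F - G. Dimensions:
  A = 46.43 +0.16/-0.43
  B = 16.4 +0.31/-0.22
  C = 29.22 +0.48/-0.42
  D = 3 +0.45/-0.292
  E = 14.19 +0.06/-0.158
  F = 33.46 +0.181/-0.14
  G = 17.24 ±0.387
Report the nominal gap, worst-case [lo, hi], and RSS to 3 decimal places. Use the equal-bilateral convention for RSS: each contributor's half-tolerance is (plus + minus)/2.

nominal=-1.780 wc=[-3.617,0.458] rss=0.828

Stack each dimension's contribution:
  -A: nom -46.430 → Σnom=-46.430; wc +0.430/-0.160 → slack +0.430/-0.160; half-tol=0.295, Σhalf²=0.087025
  +B: nom +16.400 → Σnom=-30.030; wc +0.310/-0.220 → slack +0.740/-0.380; half-tol=0.265, Σhalf²=0.157250
  +C: nom +29.220 → Σnom=-0.810; wc +0.480/-0.420 → slack +1.220/-0.800; half-tol=0.450, Σhalf²=0.359750
  -D: nom -3.000 → Σnom=-3.810; wc +0.292/-0.450 → slack +1.512/-1.250; half-tol=0.371, Σhalf²=0.497391
  -E: nom -14.190 → Σnom=-18.000; wc +0.158/-0.060 → slack +1.670/-1.310; half-tol=0.109, Σhalf²=0.509272
  +F: nom +33.460 → Σnom=15.460; wc +0.181/-0.140 → slack +1.851/-1.450; half-tol=0.161, Σhalf²=0.535032
  -G: nom -17.240 → Σnom=-1.780; wc +0.387/-0.387 → slack +2.238/-1.837; half-tol=0.387, Σhalf²=0.684801
Nominal = -1.780. Worst-case = [-1.780 - 1.837, -1.780 + 2.238] = [-3.617, 0.458]. RSS = √0.684801 = 0.828.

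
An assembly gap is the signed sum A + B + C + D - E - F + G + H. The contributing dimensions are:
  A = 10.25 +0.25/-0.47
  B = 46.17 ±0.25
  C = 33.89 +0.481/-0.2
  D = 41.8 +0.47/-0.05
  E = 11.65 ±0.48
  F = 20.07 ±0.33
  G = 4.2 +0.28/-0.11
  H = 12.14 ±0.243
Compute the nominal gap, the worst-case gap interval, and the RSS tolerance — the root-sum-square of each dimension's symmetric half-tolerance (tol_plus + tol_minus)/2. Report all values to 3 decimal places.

nominal=116.730 wc=[114.597,119.514] rss=0.901

Stack each dimension's contribution:
  +A: nom +10.250 → Σnom=10.250; wc +0.250/-0.470 → slack +0.250/-0.470; half-tol=0.360, Σhalf²=0.129600
  +B: nom +46.170 → Σnom=56.420; wc +0.250/-0.250 → slack +0.500/-0.720; half-tol=0.250, Σhalf²=0.192100
  +C: nom +33.890 → Σnom=90.310; wc +0.481/-0.200 → slack +0.981/-0.920; half-tol=0.341, Σhalf²=0.308040
  +D: nom +41.800 → Σnom=132.110; wc +0.470/-0.050 → slack +1.451/-0.970; half-tol=0.260, Σhalf²=0.375640
  -E: nom -11.650 → Σnom=120.460; wc +0.480/-0.480 → slack +1.931/-1.450; half-tol=0.480, Σhalf²=0.606040
  -F: nom -20.070 → Σnom=100.390; wc +0.330/-0.330 → slack +2.261/-1.780; half-tol=0.330, Σhalf²=0.714940
  +G: nom +4.200 → Σnom=104.590; wc +0.280/-0.110 → slack +2.541/-1.890; half-tol=0.195, Σhalf²=0.752965
  +H: nom +12.140 → Σnom=116.730; wc +0.243/-0.243 → slack +2.784/-2.133; half-tol=0.243, Σhalf²=0.812014
Nominal = 116.730. Worst-case = [116.730 - 2.133, 116.730 + 2.784] = [114.597, 119.514]. RSS = √0.812014 = 0.901.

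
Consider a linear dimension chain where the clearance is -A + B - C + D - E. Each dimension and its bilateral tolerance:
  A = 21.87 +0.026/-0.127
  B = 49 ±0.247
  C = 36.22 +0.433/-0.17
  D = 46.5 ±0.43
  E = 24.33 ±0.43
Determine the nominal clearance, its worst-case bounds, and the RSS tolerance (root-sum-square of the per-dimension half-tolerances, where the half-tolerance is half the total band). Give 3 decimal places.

nominal=13.080 wc=[11.514,14.484] rss=0.726

Stack each dimension's contribution:
  -A: nom -21.870 → Σnom=-21.870; wc +0.127/-0.026 → slack +0.127/-0.026; half-tol=0.076, Σhalf²=0.005852
  +B: nom +49.000 → Σnom=27.130; wc +0.247/-0.247 → slack +0.374/-0.273; half-tol=0.247, Σhalf²=0.066861
  -C: nom -36.220 → Σnom=-9.090; wc +0.170/-0.433 → slack +0.544/-0.706; half-tol=0.301, Σhalf²=0.157764
  +D: nom +46.500 → Σnom=37.410; wc +0.430/-0.430 → slack +0.974/-1.136; half-tol=0.430, Σhalf²=0.342664
  -E: nom -24.330 → Σnom=13.080; wc +0.430/-0.430 → slack +1.404/-1.566; half-tol=0.430, Σhalf²=0.527563
Nominal = 13.080. Worst-case = [13.080 - 1.566, 13.080 + 1.404] = [11.514, 14.484]. RSS = √0.527563 = 0.726.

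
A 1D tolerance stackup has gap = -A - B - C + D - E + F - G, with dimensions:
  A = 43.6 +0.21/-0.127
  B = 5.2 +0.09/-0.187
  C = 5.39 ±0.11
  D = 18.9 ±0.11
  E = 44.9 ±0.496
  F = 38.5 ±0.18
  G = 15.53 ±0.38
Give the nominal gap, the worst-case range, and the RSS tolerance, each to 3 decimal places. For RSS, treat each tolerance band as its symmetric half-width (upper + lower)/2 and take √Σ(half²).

Stack each dimension's contribution:
  -A: nom -43.600 → Σnom=-43.600; wc +0.127/-0.210 → slack +0.127/-0.210; half-tol=0.168, Σhalf²=0.028392
  -B: nom -5.200 → Σnom=-48.800; wc +0.187/-0.090 → slack +0.314/-0.300; half-tol=0.139, Σhalf²=0.047574
  -C: nom -5.390 → Σnom=-54.190; wc +0.110/-0.110 → slack +0.424/-0.410; half-tol=0.110, Σhalf²=0.059674
  +D: nom +18.900 → Σnom=-35.290; wc +0.110/-0.110 → slack +0.534/-0.520; half-tol=0.110, Σhalf²=0.071774
  -E: nom -44.900 → Σnom=-80.190; wc +0.496/-0.496 → slack +1.030/-1.016; half-tol=0.496, Σhalf²=0.317790
  +F: nom +38.500 → Σnom=-41.690; wc +0.180/-0.180 → slack +1.210/-1.196; half-tol=0.180, Σhalf²=0.350190
  -G: nom -15.530 → Σnom=-57.220; wc +0.380/-0.380 → slack +1.590/-1.576; half-tol=0.380, Σhalf²=0.494590
Nominal = -57.220. Worst-case = [-57.220 - 1.576, -57.220 + 1.590] = [-58.796, -55.630]. RSS = √0.494590 = 0.703.

nominal=-57.220 wc=[-58.796,-55.630] rss=0.703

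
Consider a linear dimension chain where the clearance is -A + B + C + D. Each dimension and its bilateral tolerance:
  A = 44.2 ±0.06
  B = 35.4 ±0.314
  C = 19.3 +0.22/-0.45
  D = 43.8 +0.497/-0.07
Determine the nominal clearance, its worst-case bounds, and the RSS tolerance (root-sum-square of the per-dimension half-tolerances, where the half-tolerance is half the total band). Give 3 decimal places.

Stack each dimension's contribution:
  -A: nom -44.200 → Σnom=-44.200; wc +0.060/-0.060 → slack +0.060/-0.060; half-tol=0.060, Σhalf²=0.003600
  +B: nom +35.400 → Σnom=-8.800; wc +0.314/-0.314 → slack +0.374/-0.374; half-tol=0.314, Σhalf²=0.102196
  +C: nom +19.300 → Σnom=10.500; wc +0.220/-0.450 → slack +0.594/-0.824; half-tol=0.335, Σhalf²=0.214421
  +D: nom +43.800 → Σnom=54.300; wc +0.497/-0.070 → slack +1.091/-0.894; half-tol=0.283, Σhalf²=0.294793
Nominal = 54.300. Worst-case = [54.300 - 0.894, 54.300 + 1.091] = [53.406, 55.391]. RSS = √0.294793 = 0.543.

nominal=54.300 wc=[53.406,55.391] rss=0.543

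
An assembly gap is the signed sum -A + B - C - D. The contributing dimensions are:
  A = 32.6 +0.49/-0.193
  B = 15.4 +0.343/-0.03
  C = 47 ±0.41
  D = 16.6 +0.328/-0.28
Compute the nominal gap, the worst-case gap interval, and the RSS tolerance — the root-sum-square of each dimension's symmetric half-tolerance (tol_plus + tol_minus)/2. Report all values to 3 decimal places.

nominal=-80.800 wc=[-82.058,-79.574] rss=0.642

Stack each dimension's contribution:
  -A: nom -32.600 → Σnom=-32.600; wc +0.193/-0.490 → slack +0.193/-0.490; half-tol=0.342, Σhalf²=0.116622
  +B: nom +15.400 → Σnom=-17.200; wc +0.343/-0.030 → slack +0.536/-0.520; half-tol=0.186, Σhalf²=0.151405
  -C: nom -47.000 → Σnom=-64.200; wc +0.410/-0.410 → slack +0.946/-0.930; half-tol=0.410, Σhalf²=0.319504
  -D: nom -16.600 → Σnom=-80.800; wc +0.280/-0.328 → slack +1.226/-1.258; half-tol=0.304, Σhalf²=0.411921
Nominal = -80.800. Worst-case = [-80.800 - 1.258, -80.800 + 1.226] = [-82.058, -79.574]. RSS = √0.411921 = 0.642.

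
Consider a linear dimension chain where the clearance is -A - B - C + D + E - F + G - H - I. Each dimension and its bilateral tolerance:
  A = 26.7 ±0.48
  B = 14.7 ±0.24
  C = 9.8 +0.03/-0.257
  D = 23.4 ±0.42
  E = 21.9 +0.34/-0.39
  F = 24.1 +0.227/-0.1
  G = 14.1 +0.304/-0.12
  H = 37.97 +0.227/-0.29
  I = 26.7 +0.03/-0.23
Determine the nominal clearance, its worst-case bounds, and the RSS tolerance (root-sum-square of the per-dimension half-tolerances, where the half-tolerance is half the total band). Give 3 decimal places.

nominal=-80.570 wc=[-82.734,-77.909] rss=0.880

Stack each dimension's contribution:
  -A: nom -26.700 → Σnom=-26.700; wc +0.480/-0.480 → slack +0.480/-0.480; half-tol=0.480, Σhalf²=0.230400
  -B: nom -14.700 → Σnom=-41.400; wc +0.240/-0.240 → slack +0.720/-0.720; half-tol=0.240, Σhalf²=0.288000
  -C: nom -9.800 → Σnom=-51.200; wc +0.257/-0.030 → slack +0.977/-0.750; half-tol=0.144, Σhalf²=0.308592
  +D: nom +23.400 → Σnom=-27.800; wc +0.420/-0.420 → slack +1.397/-1.170; half-tol=0.420, Σhalf²=0.484992
  +E: nom +21.900 → Σnom=-5.900; wc +0.340/-0.390 → slack +1.737/-1.560; half-tol=0.365, Σhalf²=0.618217
  -F: nom -24.100 → Σnom=-30.000; wc +0.100/-0.227 → slack +1.837/-1.787; half-tol=0.164, Σhalf²=0.644950
  +G: nom +14.100 → Σnom=-15.900; wc +0.304/-0.120 → slack +2.141/-1.907; half-tol=0.212, Σhalf²=0.689894
  -H: nom -37.970 → Σnom=-53.870; wc +0.290/-0.227 → slack +2.431/-2.134; half-tol=0.259, Σhalf²=0.756716
  -I: nom -26.700 → Σnom=-80.570; wc +0.230/-0.030 → slack +2.661/-2.164; half-tol=0.130, Σhalf²=0.773616
Nominal = -80.570. Worst-case = [-80.570 - 2.164, -80.570 + 2.661] = [-82.734, -77.909]. RSS = √0.773616 = 0.880.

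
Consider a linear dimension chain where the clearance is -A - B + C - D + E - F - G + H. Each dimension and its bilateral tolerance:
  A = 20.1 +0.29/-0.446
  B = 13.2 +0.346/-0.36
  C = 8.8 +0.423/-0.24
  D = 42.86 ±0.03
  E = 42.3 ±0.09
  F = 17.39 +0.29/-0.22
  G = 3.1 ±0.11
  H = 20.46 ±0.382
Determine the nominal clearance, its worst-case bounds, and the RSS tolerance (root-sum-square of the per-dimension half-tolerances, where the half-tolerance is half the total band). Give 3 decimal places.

nominal=-25.090 wc=[-26.868,-23.029] rss=0.776

Stack each dimension's contribution:
  -A: nom -20.100 → Σnom=-20.100; wc +0.446/-0.290 → slack +0.446/-0.290; half-tol=0.368, Σhalf²=0.135424
  -B: nom -13.200 → Σnom=-33.300; wc +0.360/-0.346 → slack +0.806/-0.636; half-tol=0.353, Σhalf²=0.260033
  +C: nom +8.800 → Σnom=-24.500; wc +0.423/-0.240 → slack +1.229/-0.876; half-tol=0.332, Σhalf²=0.369925
  -D: nom -42.860 → Σnom=-67.360; wc +0.030/-0.030 → slack +1.259/-0.906; half-tol=0.030, Σhalf²=0.370825
  +E: nom +42.300 → Σnom=-25.060; wc +0.090/-0.090 → slack +1.349/-0.996; half-tol=0.090, Σhalf²=0.378925
  -F: nom -17.390 → Σnom=-42.450; wc +0.220/-0.290 → slack +1.569/-1.286; half-tol=0.255, Σhalf²=0.443950
  -G: nom -3.100 → Σnom=-45.550; wc +0.110/-0.110 → slack +1.679/-1.396; half-tol=0.110, Σhalf²=0.456050
  +H: nom +20.460 → Σnom=-25.090; wc +0.382/-0.382 → slack +2.061/-1.778; half-tol=0.382, Σhalf²=0.601974
Nominal = -25.090. Worst-case = [-25.090 - 1.778, -25.090 + 2.061] = [-26.868, -23.029]. RSS = √0.601974 = 0.776.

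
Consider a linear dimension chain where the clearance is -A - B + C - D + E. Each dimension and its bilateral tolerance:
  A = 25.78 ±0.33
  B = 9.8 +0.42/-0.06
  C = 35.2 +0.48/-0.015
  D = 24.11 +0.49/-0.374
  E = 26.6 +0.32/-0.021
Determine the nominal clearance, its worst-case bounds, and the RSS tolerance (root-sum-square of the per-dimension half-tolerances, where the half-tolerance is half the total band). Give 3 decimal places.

nominal=2.110 wc=[0.834,3.674] rss=0.666

Stack each dimension's contribution:
  -A: nom -25.780 → Σnom=-25.780; wc +0.330/-0.330 → slack +0.330/-0.330; half-tol=0.330, Σhalf²=0.108900
  -B: nom -9.800 → Σnom=-35.580; wc +0.060/-0.420 → slack +0.390/-0.750; half-tol=0.240, Σhalf²=0.166500
  +C: nom +35.200 → Σnom=-0.380; wc +0.480/-0.015 → slack +0.870/-0.765; half-tol=0.247, Σhalf²=0.227756
  -D: nom -24.110 → Σnom=-24.490; wc +0.374/-0.490 → slack +1.244/-1.255; half-tol=0.432, Σhalf²=0.414380
  +E: nom +26.600 → Σnom=2.110; wc +0.320/-0.021 → slack +1.564/-1.276; half-tol=0.171, Σhalf²=0.443451
Nominal = 2.110. Worst-case = [2.110 - 1.276, 2.110 + 1.564] = [0.834, 3.674]. RSS = √0.443451 = 0.666.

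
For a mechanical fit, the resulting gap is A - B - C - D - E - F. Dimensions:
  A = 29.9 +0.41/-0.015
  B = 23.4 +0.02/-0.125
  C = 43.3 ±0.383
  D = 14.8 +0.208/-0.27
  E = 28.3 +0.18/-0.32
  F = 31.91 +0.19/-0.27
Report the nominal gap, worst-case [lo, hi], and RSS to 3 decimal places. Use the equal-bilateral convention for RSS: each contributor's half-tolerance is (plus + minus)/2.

Stack each dimension's contribution:
  +A: nom +29.900 → Σnom=29.900; wc +0.410/-0.015 → slack +0.410/-0.015; half-tol=0.212, Σhalf²=0.045156
  -B: nom -23.400 → Σnom=6.500; wc +0.125/-0.020 → slack +0.535/-0.035; half-tol=0.072, Σhalf²=0.050412
  -C: nom -43.300 → Σnom=-36.800; wc +0.383/-0.383 → slack +0.918/-0.418; half-tol=0.383, Σhalf²=0.197102
  -D: nom -14.800 → Σnom=-51.600; wc +0.270/-0.208 → slack +1.188/-0.626; half-tol=0.239, Σhalf²=0.254223
  -E: nom -28.300 → Σnom=-79.900; wc +0.320/-0.180 → slack +1.508/-0.806; half-tol=0.250, Σhalf²=0.316723
  -F: nom -31.910 → Σnom=-111.810; wc +0.270/-0.190 → slack +1.778/-0.996; half-tol=0.230, Σhalf²=0.369623
Nominal = -111.810. Worst-case = [-111.810 - 0.996, -111.810 + 1.778] = [-112.806, -110.032]. RSS = √0.369623 = 0.608.

nominal=-111.810 wc=[-112.806,-110.032] rss=0.608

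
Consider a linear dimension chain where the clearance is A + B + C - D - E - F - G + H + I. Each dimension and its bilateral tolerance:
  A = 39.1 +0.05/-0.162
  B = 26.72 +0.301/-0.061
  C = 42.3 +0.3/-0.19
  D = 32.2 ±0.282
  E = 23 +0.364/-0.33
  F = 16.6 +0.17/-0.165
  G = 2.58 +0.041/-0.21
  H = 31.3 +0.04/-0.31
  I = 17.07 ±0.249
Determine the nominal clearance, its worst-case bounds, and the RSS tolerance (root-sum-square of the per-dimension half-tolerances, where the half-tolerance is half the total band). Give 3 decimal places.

Stack each dimension's contribution:
  +A: nom +39.100 → Σnom=39.100; wc +0.050/-0.162 → slack +0.050/-0.162; half-tol=0.106, Σhalf²=0.011236
  +B: nom +26.720 → Σnom=65.820; wc +0.301/-0.061 → slack +0.351/-0.223; half-tol=0.181, Σhalf²=0.043997
  +C: nom +42.300 → Σnom=108.120; wc +0.300/-0.190 → slack +0.651/-0.413; half-tol=0.245, Σhalf²=0.104022
  -D: nom -32.200 → Σnom=75.920; wc +0.282/-0.282 → slack +0.933/-0.695; half-tol=0.282, Σhalf²=0.183546
  -E: nom -23.000 → Σnom=52.920; wc +0.330/-0.364 → slack +1.263/-1.059; half-tol=0.347, Σhalf²=0.303955
  -F: nom -16.600 → Σnom=36.320; wc +0.165/-0.170 → slack +1.428/-1.229; half-tol=0.168, Σhalf²=0.332011
  -G: nom -2.580 → Σnom=33.740; wc +0.210/-0.041 → slack +1.638/-1.270; half-tol=0.126, Σhalf²=0.347762
  +H: nom +31.300 → Σnom=65.040; wc +0.040/-0.310 → slack +1.678/-1.580; half-tol=0.175, Σhalf²=0.378387
  +I: nom +17.070 → Σnom=82.110; wc +0.249/-0.249 → slack +1.927/-1.829; half-tol=0.249, Σhalf²=0.440388
Nominal = 82.110. Worst-case = [82.110 - 1.829, 82.110 + 1.927] = [80.281, 84.037]. RSS = √0.440388 = 0.664.

nominal=82.110 wc=[80.281,84.037] rss=0.664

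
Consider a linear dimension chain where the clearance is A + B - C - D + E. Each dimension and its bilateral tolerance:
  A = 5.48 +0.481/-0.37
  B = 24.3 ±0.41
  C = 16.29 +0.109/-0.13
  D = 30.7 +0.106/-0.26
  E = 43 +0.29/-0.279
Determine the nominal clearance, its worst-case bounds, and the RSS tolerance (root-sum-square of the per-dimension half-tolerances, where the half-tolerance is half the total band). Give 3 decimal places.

Stack each dimension's contribution:
  +A: nom +5.480 → Σnom=5.480; wc +0.481/-0.370 → slack +0.481/-0.370; half-tol=0.425, Σhalf²=0.181050
  +B: nom +24.300 → Σnom=29.780; wc +0.410/-0.410 → slack +0.891/-0.780; half-tol=0.410, Σhalf²=0.349150
  -C: nom -16.290 → Σnom=13.490; wc +0.130/-0.109 → slack +1.021/-0.889; half-tol=0.119, Σhalf²=0.363430
  -D: nom -30.700 → Σnom=-17.210; wc +0.260/-0.106 → slack +1.281/-0.995; half-tol=0.183, Σhalf²=0.396919
  +E: nom +43.000 → Σnom=25.790; wc +0.290/-0.279 → slack +1.571/-1.274; half-tol=0.284, Σhalf²=0.477860
Nominal = 25.790. Worst-case = [25.790 - 1.274, 25.790 + 1.571] = [24.516, 27.361]. RSS = √0.477860 = 0.691.

nominal=25.790 wc=[24.516,27.361] rss=0.691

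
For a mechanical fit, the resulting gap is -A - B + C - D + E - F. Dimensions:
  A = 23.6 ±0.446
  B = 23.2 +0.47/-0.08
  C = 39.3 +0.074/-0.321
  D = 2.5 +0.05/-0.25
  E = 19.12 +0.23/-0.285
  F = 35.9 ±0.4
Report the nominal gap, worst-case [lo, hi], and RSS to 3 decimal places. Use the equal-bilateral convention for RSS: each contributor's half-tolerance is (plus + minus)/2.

Stack each dimension's contribution:
  -A: nom -23.600 → Σnom=-23.600; wc +0.446/-0.446 → slack +0.446/-0.446; half-tol=0.446, Σhalf²=0.198916
  -B: nom -23.200 → Σnom=-46.800; wc +0.080/-0.470 → slack +0.526/-0.916; half-tol=0.275, Σhalf²=0.274541
  +C: nom +39.300 → Σnom=-7.500; wc +0.074/-0.321 → slack +0.600/-1.237; half-tol=0.198, Σhalf²=0.313547
  -D: nom -2.500 → Σnom=-10.000; wc +0.250/-0.050 → slack +0.850/-1.287; half-tol=0.150, Σhalf²=0.336047
  +E: nom +19.120 → Σnom=9.120; wc +0.230/-0.285 → slack +1.080/-1.572; half-tol=0.258, Σhalf²=0.402354
  -F: nom -35.900 → Σnom=-26.780; wc +0.400/-0.400 → slack +1.480/-1.972; half-tol=0.400, Σhalf²=0.562354
Nominal = -26.780. Worst-case = [-26.780 - 1.972, -26.780 + 1.480] = [-28.752, -25.300]. RSS = √0.562354 = 0.750.

nominal=-26.780 wc=[-28.752,-25.300] rss=0.750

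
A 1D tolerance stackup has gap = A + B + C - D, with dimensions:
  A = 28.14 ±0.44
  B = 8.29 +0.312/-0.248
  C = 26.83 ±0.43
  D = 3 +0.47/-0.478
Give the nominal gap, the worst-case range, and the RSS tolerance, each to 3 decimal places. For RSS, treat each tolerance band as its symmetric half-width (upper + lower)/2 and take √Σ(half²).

Stack each dimension's contribution:
  +A: nom +28.140 → Σnom=28.140; wc +0.440/-0.440 → slack +0.440/-0.440; half-tol=0.440, Σhalf²=0.193600
  +B: nom +8.290 → Σnom=36.430; wc +0.312/-0.248 → slack +0.752/-0.688; half-tol=0.280, Σhalf²=0.272000
  +C: nom +26.830 → Σnom=63.260; wc +0.430/-0.430 → slack +1.182/-1.118; half-tol=0.430, Σhalf²=0.456900
  -D: nom -3.000 → Σnom=60.260; wc +0.478/-0.470 → slack +1.660/-1.588; half-tol=0.474, Σhalf²=0.681576
Nominal = 60.260. Worst-case = [60.260 - 1.588, 60.260 + 1.660] = [58.672, 61.920]. RSS = √0.681576 = 0.826.

nominal=60.260 wc=[58.672,61.920] rss=0.826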